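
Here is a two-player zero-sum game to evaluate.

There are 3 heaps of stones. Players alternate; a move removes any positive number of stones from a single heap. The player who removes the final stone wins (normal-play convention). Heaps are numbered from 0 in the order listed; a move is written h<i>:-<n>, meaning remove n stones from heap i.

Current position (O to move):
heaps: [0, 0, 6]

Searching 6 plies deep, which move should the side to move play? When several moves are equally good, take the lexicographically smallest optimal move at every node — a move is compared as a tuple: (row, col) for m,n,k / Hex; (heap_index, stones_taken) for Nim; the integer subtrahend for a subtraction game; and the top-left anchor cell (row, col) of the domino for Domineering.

ply 1, O at (0,0,6) | h2:-1=-1→(0,0,5); h2:-2=-1→(0,0,4); h2:-3=-1→(0,0,3); h2:-4=-1→(0,0,2); h2:-5=-1→(0,0,1); h2:-6=+1→(0,0,0)*
ply 2: (0,0,0) is terminal -1 (X); from (0,0,6) depth 6

O's best at [(0,0,6)]: h2:-6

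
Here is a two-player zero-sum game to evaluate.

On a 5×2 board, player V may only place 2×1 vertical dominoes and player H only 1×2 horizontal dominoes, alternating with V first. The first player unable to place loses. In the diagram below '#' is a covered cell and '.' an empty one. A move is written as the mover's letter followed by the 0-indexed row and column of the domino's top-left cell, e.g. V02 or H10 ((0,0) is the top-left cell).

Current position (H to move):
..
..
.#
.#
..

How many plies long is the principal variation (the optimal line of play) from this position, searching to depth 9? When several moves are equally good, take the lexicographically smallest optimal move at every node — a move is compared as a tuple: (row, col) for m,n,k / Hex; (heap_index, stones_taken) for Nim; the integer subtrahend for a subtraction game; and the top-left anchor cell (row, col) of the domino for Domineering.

[../../.#/.#/..] H move#1: H00:+1/##/../.#/.#/..*, H10:+1/../##/.#/.#/.., H40:-1/../../.#/.#/##
[##/../.#/.#/..] V move#2: V10:-1/##/#./##/.#/..*, V20:-1/##/../##/##/.., V30:-1/##/../.#/##/#.
[##/#./##/.#/..] H move#3: H40:+1/##/#./##/.#/##*
[##/#./##/.#/##] end (terminal -1, V#4); searched ../../.#/.#/.. to 9

PV length from [../../.#/.#/..]: 3 plies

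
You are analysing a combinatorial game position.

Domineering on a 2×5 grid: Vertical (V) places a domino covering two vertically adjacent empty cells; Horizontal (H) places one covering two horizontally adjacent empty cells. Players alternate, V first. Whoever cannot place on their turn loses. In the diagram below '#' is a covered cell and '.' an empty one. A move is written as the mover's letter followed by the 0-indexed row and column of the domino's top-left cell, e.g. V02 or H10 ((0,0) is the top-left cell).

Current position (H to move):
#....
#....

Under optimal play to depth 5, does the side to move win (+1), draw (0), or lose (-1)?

value(#..../#...., H) = +1

ply 1, H at #..../#.... | H01=-1→###../#....; H02=+1→#.##./#....*; H03=-1→#..##/#....; H11=-1→#..../###..; H12=+1→#..../#.##.; H13=-1→#..../#..##
ply 2, V at #.##./#.... | V01=-1→####./##...*; V04=-1→#.###/#...#
ply 3, H at ####./##... | H12=-1→####./####.; H13=+1→####./##.##*
ply 4: ####./##.## is terminal -1 (V); from #..../#.... depth 5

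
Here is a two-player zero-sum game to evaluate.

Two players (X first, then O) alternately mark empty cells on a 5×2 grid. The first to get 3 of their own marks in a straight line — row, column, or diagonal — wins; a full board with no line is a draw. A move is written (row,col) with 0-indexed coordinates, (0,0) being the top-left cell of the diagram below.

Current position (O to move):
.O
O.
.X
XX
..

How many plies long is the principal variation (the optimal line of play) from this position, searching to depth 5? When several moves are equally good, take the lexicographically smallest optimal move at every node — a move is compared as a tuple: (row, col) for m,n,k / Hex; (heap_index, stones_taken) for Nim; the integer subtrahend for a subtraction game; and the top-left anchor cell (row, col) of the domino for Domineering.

PV length from [.O/O./.X/XX/..]: 2 plies

[.O/O./.X/XX/..] O move#1: (0,0):-1/OO/O./.X/XX/..*, (1,1):-1/.O/OO/.X/XX/.., (2,0):-1/.O/O./OX/XX/.., (4,0):-1/.O/O./.X/XX/O., (4,1):-1/.O/O./.X/XX/.O
[OO/O./.X/XX/..] X move#2: (1,1):+1/OO/OX/.X/XX/..*, (2,0):+1/OO/O./XX/XX/.., (4,0):-1/OO/O./.X/XX/X., (4,1):+1/OO/O./.X/XX/.X
[OO/OX/.X/XX/..] end (terminal -1, O#3); searched .O/O./.X/XX/.. to 5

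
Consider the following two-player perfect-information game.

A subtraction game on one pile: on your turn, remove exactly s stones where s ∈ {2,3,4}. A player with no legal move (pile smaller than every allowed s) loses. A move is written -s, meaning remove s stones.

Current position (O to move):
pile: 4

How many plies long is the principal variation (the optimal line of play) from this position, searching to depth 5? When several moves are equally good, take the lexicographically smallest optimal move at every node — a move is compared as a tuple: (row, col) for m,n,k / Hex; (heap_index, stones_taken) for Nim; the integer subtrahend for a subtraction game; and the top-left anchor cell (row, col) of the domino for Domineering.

PV length from [4]: 1 ply

ply 1, O at 4 | -2=-1→2; -3=+1→1*; -4=+1→0
ply 2: 1 is terminal -1 (X); from 4 depth 5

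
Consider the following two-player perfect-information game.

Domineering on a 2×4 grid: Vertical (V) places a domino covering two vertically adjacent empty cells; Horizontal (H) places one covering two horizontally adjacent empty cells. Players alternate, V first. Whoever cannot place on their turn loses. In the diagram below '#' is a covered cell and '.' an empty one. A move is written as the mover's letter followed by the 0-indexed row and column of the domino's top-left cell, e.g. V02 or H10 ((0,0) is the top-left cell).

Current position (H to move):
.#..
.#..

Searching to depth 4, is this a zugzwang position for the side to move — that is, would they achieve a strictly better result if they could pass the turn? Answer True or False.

zugzwang(.#../.#.., H) = False

p1 H@[.#../.#..]: H02[.###/.#..]+1* H12[.#../.###]+1
p2 V@[.###/.#..]: V00[####/##..]-1*
p3 H@[####/##..]: H12[####/####]+1*
p4 V@[####/####] terminal -1; root [.#../.#..] d4
if H skipped the turn, V would face:
~ p1 V@[.#../.#..]: V00[##../##..]-1 V02[.##./.##.]+1* V03[.#.#/.#.#]+1
~ p2 H@[.##./.##.] terminal -1; root [.#../.#..] d4
compare (H): move=+1 vs pass=-1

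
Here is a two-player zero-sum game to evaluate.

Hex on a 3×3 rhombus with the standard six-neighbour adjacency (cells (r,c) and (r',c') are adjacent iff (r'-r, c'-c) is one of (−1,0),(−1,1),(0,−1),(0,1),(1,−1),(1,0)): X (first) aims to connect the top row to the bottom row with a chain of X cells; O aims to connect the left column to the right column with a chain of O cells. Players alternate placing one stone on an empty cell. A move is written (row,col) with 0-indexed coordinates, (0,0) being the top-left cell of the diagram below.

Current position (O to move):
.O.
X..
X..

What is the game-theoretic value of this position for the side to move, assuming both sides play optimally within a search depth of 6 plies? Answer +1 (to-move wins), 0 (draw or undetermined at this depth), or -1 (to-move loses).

value(.O./X../X.., O) = -1

[.O./X../X..] O move#1: (0,0):-1/OO./X../X..*, (0,2):-1/.OO/X../X.., (1,1):-1/.O./XO./X.., (1,2):-1/.O./X.O/X.., (2,1):-1/.O./X../XO., (2,2):-1/.O./X../X.O
[OO./X../X..] X move#2: (0,2):+1/OOX/X../X..*, (1,1):-1/OO./XX./X.., (1,2):-1/OO./X.X/X.., (2,1):-1/OO./X../XX., (2,2):-1/OO./X../X.X
[OOX/X../X..] O move#3: (1,1):-1/OOX/XO./X..*, (1,2):-1/OOX/X.O/X.., (2,1):-1/OOX/X../XO., (2,2):-1/OOX/X../X.O
[OOX/XO./X..] X move#4: (1,2):+1/OOX/XOX/X..*, (2,1):-1/OOX/XO./XX., (2,2):-1/OOX/XO./X.X
[OOX/XOX/X..] O move#5: (2,1):-1/OOX/XOX/XO.*, (2,2):-1/OOX/XOX/X.O
[OOX/XOX/XO.] X move#6: (2,2):+1/OOX/XOX/XOX*
[OOX/XOX/XOX] end (terminal -1, O#7); searched .O./X../X.. to 6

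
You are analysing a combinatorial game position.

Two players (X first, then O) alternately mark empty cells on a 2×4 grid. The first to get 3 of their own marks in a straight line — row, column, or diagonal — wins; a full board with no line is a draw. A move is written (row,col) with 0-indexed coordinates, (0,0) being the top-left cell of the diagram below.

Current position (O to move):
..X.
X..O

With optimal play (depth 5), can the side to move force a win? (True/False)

p1 O@[..X./X..O]: (0,0)[O.X./X..O]+0* (0,1)[.OX./X..O]+0 (0,3)[..XO/X..O]+0 (1,1)[..X./XO.O]+0 (1,2)[..X./X.OO]+0
p2 X@[O.X./X..O]: (0,1)[OXX./X..O]+0* (0,3)[O.XX/X..O]+0 (1,1)[O.X./XX.O]+0 (1,2)[O.X./X.XO]+0
p3 O@[OXX./X..O]: (0,3)[OXXO/X..O]+0* (1,1)[OXX./XO.O]-1 (1,2)[OXX./X.OO]-1
p4 X@[OXXO/X..O]: (1,1)[OXXO/XX.O]+0* (1,2)[OXXO/X.XO]+0
p5 O@[OXXO/XX.O]: (1,2)[OXXO/XXOO]+0*
p6 X@[OXXO/XXOO] terminal +0; root [..X./X..O] d5

O winning at [..X./X..O]: False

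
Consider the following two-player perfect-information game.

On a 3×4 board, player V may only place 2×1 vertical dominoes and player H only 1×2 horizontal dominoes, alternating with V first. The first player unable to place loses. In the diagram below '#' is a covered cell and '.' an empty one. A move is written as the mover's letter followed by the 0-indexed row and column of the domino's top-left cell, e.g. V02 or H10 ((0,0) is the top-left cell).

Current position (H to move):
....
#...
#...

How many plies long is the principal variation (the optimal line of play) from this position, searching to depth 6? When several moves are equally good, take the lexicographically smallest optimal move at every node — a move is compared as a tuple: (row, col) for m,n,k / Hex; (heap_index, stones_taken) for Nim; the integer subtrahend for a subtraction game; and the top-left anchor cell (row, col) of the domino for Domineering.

PV length from [..../#.../#...]: 3 plies

ply 1, H at ..../#.../#... | H00=-1→##../#.../#...; H01=-1→.##./#.../#...; H02=-1→..##/#.../#...; H11=+1→..../###./#...*; H12=+1→..../#.##/#...; H21=-1→..../#.../###.; H22=-1→..../#.../#.##
ply 2, V at ..../###./#... | V03=-1→...#/####/#...*; V13=-1→..../####/#..#
ply 3, H at ...#/####/#... | H00=+1→##.#/####/#...*; H01=+1→.###/####/#...; H21=+1→...#/####/###.; H22=+1→...#/####/#.##
ply 4: ##.#/####/#... is terminal -1 (V); from ..../#.../#... depth 6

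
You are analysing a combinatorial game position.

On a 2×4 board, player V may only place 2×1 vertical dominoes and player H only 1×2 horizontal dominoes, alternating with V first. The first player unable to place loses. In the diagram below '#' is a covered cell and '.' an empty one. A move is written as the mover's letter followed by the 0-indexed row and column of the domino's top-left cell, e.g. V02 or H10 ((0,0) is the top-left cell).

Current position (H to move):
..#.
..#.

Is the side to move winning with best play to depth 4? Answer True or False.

[..#./..#.] H move#1: H00:+1/###./..#.*, H10:+1/..#./###.
[###./..#.] V move#2: V03:-1/####/..##*
[####/..##] H move#3: H10:+1/####/####*
[####/####] end (terminal -1, V#4); searched ..#./..#. to 4

H winning at [..#./..#.]: True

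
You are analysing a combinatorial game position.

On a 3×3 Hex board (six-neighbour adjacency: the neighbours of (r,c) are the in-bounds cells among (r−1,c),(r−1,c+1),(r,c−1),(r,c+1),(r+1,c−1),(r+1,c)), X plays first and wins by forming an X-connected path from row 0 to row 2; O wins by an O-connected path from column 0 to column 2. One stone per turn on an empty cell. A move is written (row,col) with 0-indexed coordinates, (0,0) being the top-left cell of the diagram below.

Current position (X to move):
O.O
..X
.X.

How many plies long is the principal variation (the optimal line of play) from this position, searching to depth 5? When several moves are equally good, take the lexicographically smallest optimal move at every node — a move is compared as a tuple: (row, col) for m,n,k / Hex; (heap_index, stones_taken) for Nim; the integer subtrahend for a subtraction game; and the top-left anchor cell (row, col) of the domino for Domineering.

ply 1, X at O.O/..X/.X. | (0,1)=-1→OXO/..X/.X.*; (1,0)=-1→O.O/X.X/.X.; (1,1)=-1→O.O/.XX/.X.; (2,0)=-1→O.O/..X/XX.; (2,2)=-1→O.O/..X/.XX
ply 2, O at OXO/..X/.X. | (1,0)=-1→OXO/O.X/.X.; (1,1)=+1→OXO/.OX/.X.*; (2,0)=-1→OXO/..X/OX.; (2,2)=-1→OXO/..X/.XO
ply 3, X at OXO/.OX/.X. | (1,0)=-1→OXO/XOX/.X.*; (2,0)=-1→OXO/.OX/XX.; (2,2)=-1→OXO/.OX/.XX
ply 4, O at OXO/XOX/.X. | (2,0)=+1→OXO/XOX/OX.*; (2,2)=-1→OXO/XOX/.XO
ply 5: OXO/XOX/OX. is terminal -1 (X); from O.O/..X/.X. depth 5

PV length from [O.O/..X/.X.]: 4 plies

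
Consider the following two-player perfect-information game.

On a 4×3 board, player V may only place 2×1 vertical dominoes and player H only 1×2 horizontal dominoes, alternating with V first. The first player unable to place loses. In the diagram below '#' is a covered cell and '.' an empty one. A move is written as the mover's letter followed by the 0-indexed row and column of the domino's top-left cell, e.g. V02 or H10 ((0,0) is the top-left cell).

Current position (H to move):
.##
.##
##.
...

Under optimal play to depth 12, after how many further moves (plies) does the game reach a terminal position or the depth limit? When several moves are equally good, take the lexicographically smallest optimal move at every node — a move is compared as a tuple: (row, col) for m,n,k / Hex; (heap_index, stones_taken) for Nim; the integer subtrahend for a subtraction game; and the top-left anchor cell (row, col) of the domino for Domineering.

ply 1, H at .##/.##/##./... | H30=-1→.##/.##/##./##.*; H31=-1→.##/.##/##./.##
ply 2, V at .##/.##/##./##. | V00=+1→###/###/##./##.*; V22=+1→.##/.##/###/###
ply 3: ###/###/##./##. is terminal -1 (H); from .##/.##/##./... depth 12

PV length from [.##/.##/##./...]: 2 plies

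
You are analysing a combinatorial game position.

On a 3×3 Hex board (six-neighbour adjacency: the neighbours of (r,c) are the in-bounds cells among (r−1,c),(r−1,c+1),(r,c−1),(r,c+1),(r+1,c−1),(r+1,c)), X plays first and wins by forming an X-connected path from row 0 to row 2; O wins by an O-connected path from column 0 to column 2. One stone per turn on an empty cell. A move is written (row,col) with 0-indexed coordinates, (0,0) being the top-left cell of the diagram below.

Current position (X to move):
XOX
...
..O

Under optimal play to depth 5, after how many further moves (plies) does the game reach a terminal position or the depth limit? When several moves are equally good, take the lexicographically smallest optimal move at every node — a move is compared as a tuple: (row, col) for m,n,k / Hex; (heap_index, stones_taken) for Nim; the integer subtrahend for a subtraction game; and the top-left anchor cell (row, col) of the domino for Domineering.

PV length from [XOX/.../..O]: 5 plies

ply 1, X at XOX/.../..O | (1,0)=+1→XOX/X../..O*; (1,1)=+1→XOX/.X./..O; (1,2)=+1→XOX/..X/..O; (2,0)=+1→XOX/.../X.O; (2,1)=+1→XOX/.../.XO
ply 2, O at XOX/X../..O | (1,1)=-1→XOX/XO./..O*; (1,2)=-1→XOX/X.O/..O; (2,0)=-1→XOX/X../O.O; (2,1)=-1→XOX/X../.OO
ply 3, X at XOX/XO./..O | (1,2)=+1→XOX/XOX/..O*; (2,0)=+1→XOX/XO./X.O; (2,1)=+1→XOX/XO./.XO
ply 4, O at XOX/XOX/..O | (2,0)=-1→XOX/XOX/O.O*; (2,1)=-1→XOX/XOX/.OO
ply 5, X at XOX/XOX/O.O | (2,1)=+1→XOX/XOX/OXO*
ply 6: XOX/XOX/OXO is terminal -1 (O); from XOX/.../..O depth 5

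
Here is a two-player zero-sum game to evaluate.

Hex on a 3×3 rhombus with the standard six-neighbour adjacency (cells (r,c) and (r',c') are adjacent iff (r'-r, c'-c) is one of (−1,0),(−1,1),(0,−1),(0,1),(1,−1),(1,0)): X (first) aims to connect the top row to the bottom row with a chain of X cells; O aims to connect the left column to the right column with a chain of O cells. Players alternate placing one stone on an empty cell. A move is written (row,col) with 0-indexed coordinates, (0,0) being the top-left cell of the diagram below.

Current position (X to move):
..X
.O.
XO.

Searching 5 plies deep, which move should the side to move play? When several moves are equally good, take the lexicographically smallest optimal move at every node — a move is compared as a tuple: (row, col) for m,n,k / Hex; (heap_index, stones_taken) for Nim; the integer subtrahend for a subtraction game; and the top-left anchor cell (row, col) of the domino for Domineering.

X's best at [..X/.O./XO.]: (1,0)

[..X/.O./XO.] X move#1: (0,0):-1/X.X/.O./XO., (0,1):-1/.XX/.O./XO., (1,0):+1/..X/XO./XO.*, (1,2):+1/..X/.OX/XO., (2,2):+1/..X/.O./XOX
[..X/XO./XO.] O move#2: (0,0):-1/O.X/XO./XO.*, (0,1):-1/.OX/XO./XO., (1,2):-1/..X/XOO/XO., (2,2):-1/..X/XO./XOO
[O.X/XO./XO.] X move#3: (0,1):+1/OXX/XO./XO.*, (1,2):+1/O.X/XOX/XO., (2,2):+1/O.X/XO./XOX
[OXX/XO./XO.] end (terminal -1, O#4); searched ..X/.O./XO. to 5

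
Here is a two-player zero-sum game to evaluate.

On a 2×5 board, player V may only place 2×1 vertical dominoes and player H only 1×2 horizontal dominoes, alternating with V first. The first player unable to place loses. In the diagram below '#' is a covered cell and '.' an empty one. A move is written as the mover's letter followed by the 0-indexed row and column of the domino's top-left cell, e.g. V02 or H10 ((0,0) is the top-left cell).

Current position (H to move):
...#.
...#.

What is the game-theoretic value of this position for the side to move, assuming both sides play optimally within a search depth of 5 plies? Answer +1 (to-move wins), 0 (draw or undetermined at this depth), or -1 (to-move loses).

value(...#./...#., H) = -1

p1 H@[...#./...#.]: H00[##.#./...#.]-1* H01[.###./...#.]-1 H10[...#./##.#.]-1 H11[...#./.###.]-1
p2 V@[##.#./...#.]: V02[####./..##.]+1* V04[##.##/...##]-1
p3 H@[####./..##.]: H10[####./####.]-1*
p4 V@[####./####.]: V04[#####/#####]+1*
p5 H@[#####/#####] terminal -1; root [...#./...#.] d5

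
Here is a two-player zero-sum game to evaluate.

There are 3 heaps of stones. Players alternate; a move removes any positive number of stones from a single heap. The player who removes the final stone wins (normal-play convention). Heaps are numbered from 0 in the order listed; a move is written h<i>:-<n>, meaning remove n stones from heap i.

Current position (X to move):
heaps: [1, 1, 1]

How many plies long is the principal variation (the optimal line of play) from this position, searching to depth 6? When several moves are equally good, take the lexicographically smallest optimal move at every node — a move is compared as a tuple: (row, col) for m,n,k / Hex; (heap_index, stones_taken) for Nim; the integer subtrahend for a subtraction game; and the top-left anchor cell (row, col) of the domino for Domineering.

p1 X@[(1,1,1)]: h0:-1[(0,1,1)]+1* h1:-1[(1,0,1)]+1 h2:-1[(1,1,0)]+1
p2 O@[(0,1,1)]: h1:-1[(0,0,1)]-1* h2:-1[(0,1,0)]-1
p3 X@[(0,0,1)]: h2:-1[(0,0,0)]+1*
p4 O@[(0,0,0)] terminal -1; root [(1,1,1)] d6

PV length from [(1,1,1)]: 3 plies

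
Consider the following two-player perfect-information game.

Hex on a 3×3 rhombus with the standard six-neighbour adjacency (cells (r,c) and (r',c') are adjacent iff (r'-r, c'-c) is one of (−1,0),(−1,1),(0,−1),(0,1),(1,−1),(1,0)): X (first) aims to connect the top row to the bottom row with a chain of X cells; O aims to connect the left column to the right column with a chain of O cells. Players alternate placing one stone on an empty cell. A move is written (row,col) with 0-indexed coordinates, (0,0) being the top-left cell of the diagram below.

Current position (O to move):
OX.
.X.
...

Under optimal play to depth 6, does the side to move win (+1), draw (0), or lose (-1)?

p1 O@[OX./.X./...]: (0,2)[OXO/.X./...]-1* (1,0)[OX./OX./...]-1 (1,2)[OX./.XO/...]-1 (2,0)[OX./.X./O..]-1 (2,1)[OX./.X./.O.]-1 (2,2)[OX./.X./..O]-1
p2 X@[OXO/.X./...]: (1,0)[OXO/XX./...]+1* (1,2)[OXO/.XX/...]+1 (2,0)[OXO/.X./X..]+1 (2,1)[OXO/.X./.X.]+1 (2,2)[OXO/.X./..X]+1
p3 O@[OXO/XX./...]: (1,2)[OXO/XXO/...]-1* (2,0)[OXO/XX./O..]-1 (2,1)[OXO/XX./.O.]-1 (2,2)[OXO/XX./..O]-1
p4 X@[OXO/XXO/...]: (2,0)[OXO/XXO/X..]+1* (2,1)[OXO/XXO/.X.]+1 (2,2)[OXO/XXO/..X]+1
p5 O@[OXO/XXO/X..] terminal -1; root [OX./.X./...] d6

value(OX./.X./..., O) = -1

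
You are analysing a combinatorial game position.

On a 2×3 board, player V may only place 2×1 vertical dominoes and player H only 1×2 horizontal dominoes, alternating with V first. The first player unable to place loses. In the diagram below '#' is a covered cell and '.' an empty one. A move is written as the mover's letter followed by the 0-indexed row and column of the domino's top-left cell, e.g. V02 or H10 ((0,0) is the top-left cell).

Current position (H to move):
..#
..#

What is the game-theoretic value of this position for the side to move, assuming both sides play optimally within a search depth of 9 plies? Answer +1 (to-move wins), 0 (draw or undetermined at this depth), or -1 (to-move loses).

value(..#/..#, H) = +1

p1 H@[..#/..#]: H00[###/..#]+1* H10[..#/###]+1
p2 V@[###/..#] terminal -1; root [..#/..#] d9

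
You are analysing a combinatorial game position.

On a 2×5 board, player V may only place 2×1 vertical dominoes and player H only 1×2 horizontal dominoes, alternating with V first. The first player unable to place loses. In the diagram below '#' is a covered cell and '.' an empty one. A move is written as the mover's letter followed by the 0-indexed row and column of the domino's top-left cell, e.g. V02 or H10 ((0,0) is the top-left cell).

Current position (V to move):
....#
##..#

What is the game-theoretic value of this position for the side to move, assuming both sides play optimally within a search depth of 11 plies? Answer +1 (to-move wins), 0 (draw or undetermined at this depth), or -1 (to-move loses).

value(....#/##..#, V) = +1

[....#/##..#] V move#1: V02:+1/..#.#/###.#*, V03:-1/...##/##.##
[..#.#/###.#] H move#2: H00:-1/###.#/###.#*
[###.#/###.#] V move#3: V03:+1/#####/#####*
[#####/#####] end (terminal -1, H#4); searched ....#/##..# to 11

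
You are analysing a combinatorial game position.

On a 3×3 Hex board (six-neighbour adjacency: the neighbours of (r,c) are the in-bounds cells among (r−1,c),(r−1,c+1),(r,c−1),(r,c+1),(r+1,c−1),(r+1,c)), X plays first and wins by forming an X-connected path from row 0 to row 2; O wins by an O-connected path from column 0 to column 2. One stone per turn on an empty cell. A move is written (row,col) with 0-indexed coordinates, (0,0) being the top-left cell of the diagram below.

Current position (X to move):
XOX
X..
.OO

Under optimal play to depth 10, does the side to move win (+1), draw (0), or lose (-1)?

value(XOX/X../.OO, X) = +1

[XOX/X../.OO] X move#1: (1,1):-1/XOX/XX./.OO, (1,2):-1/XOX/X.X/.OO, (2,0):+1/XOX/X../XOO*
[XOX/X../XOO] end (terminal -1, O#2); searched XOX/X../.OO to 10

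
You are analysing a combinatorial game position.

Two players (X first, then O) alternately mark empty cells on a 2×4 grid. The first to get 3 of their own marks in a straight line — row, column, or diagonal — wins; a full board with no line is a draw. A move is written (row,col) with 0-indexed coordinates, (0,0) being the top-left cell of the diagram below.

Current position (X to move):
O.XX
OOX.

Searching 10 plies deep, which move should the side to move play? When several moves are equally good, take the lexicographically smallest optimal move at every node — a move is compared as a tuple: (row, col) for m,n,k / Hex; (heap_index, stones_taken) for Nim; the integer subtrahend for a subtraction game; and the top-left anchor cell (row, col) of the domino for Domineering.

ply 1, X at O.XX/OOX. | (0,1)=+1→OXXX/OOX.*; (1,3)=+0→O.XX/OOXX
ply 2: OXXX/OOX. is terminal -1 (O); from O.XX/OOX. depth 10

X's best at [O.XX/OOX.]: (0,1)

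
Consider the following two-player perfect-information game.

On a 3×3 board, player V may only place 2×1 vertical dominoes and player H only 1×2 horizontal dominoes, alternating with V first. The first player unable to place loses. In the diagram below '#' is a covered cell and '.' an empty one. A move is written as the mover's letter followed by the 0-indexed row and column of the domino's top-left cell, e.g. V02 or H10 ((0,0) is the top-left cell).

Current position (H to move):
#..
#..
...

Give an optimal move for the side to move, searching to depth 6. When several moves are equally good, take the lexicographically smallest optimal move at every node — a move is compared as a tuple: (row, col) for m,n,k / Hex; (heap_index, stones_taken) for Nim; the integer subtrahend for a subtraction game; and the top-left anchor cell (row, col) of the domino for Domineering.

p1 H@[#../#../...]: H01[###/#../...]-1 H11[#../###/...]+1* H20[#../#../##.]-1 H21[#../#../.##]-1
p2 V@[#../###/...] terminal -1; root [#../#../...] d6

H's best at [#../#../...]: H11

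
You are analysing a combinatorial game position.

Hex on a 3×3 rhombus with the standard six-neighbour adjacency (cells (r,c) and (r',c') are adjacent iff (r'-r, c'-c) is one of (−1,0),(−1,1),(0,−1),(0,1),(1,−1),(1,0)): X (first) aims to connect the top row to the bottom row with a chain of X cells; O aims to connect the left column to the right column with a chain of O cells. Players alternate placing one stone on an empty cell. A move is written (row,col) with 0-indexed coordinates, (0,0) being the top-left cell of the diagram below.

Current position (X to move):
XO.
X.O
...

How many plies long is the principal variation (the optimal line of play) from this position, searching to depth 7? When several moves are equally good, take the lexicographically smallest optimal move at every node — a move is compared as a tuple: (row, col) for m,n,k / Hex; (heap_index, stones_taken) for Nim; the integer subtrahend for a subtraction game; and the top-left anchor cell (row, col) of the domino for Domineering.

[XO./X.O/...] X move#1: (0,2):-1/XOX/X.O/..., (1,1):+1/XO./XXO/...*, (2,0):+1/XO./X.O/X.., (2,1):+1/XO./X.O/.X., (2,2):-1/XO./X.O/..X
[XO./XXO/...] O move#2: (0,2):-1/XOO/XXO/...*, (2,0):-1/XO./XXO/O.., (2,1):-1/XO./XXO/.O., (2,2):-1/XO./XXO/..O
[XOO/XXO/...] X move#3: (2,0):+1/XOO/XXO/X..*, (2,1):+1/XOO/XXO/.X., (2,2):+1/XOO/XXO/..X
[XOO/XXO/X..] end (terminal -1, O#4); searched XO./X.O/... to 7

PV length from [XO./X.O/...]: 3 plies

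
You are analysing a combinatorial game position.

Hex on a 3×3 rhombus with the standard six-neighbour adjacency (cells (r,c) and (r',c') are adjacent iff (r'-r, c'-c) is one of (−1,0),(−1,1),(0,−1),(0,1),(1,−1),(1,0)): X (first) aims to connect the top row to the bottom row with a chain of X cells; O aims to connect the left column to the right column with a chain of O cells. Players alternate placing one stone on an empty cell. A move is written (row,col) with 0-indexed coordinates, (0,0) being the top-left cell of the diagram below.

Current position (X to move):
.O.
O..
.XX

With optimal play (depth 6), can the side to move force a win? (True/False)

X winning at [.O./O../.XX]: True

[.O./O../.XX] X move#1: (0,0):-1/XO./O../.XX, (0,2):+1/.OX/O../.XX*, (1,1):-1/.O./OX./.XX, (1,2):-1/.O./O.X/.XX, (2,0):-1/.O./O../XXX
[.OX/O../.XX] O move#2: (0,0):-1/OOX/O../.XX*, (1,1):-1/.OX/OO./.XX, (1,2):-1/.OX/O.O/.XX, (2,0):-1/.OX/O../OXX
[OOX/O../.XX] X move#3: (1,1):+1/OOX/OX./.XX*, (1,2):+1/OOX/O.X/.XX, (2,0):+1/OOX/O../XXX
[OOX/OX./.XX] end (terminal -1, O#4); searched .O./O../.XX to 6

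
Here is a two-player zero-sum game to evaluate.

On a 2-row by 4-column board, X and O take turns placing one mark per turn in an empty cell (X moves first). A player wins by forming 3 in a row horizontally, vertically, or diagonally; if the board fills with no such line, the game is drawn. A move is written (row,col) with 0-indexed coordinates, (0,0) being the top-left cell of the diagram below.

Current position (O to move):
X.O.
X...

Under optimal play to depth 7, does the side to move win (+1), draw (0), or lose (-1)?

value(X.O./X..., O) = 0

[X.O./X...] O move#1: (0,1):+0/XOO./X...*, (0,3):+0/X.OO/X..., (1,1):+0/X.O./XO.., (1,2):+0/X.O./X.O., (1,3):+0/X.O./X..O
[XOO./X...] X move#2: (0,3):+0/XOOX/X...*, (1,1):-1/XOO./XX.., (1,2):-1/XOO./X.X., (1,3):-1/XOO./X..X
[XOOX/X...] O move#3: (1,1):+0/XOOX/XO..*, (1,2):+0/XOOX/X.O., (1,3):+0/XOOX/X..O
[XOOX/XO..] X move#4: (1,2):+0/XOOX/XOX.*, (1,3):+0/XOOX/XO.X
[XOOX/XOX.] O move#5: (1,3):+0/XOOX/XOXO*
[XOOX/XOXO] end (terminal +0, X#6); searched X.O./X... to 7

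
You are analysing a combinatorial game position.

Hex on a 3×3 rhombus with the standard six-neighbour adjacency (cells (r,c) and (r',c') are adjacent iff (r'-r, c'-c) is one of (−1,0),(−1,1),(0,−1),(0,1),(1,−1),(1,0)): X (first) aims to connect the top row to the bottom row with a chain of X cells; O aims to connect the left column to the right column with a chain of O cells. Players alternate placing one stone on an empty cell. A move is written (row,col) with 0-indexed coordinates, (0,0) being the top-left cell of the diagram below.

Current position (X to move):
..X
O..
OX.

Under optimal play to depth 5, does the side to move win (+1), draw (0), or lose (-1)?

value(..X/O../OX., X) = +1

[..X/O../OX.] X move#1: (0,0):+1/X.X/O../OX.*, (0,1):+1/.XX/O../OX., (1,1):+1/..X/OX./OX., (1,2):+1/..X/O.X/OX., (2,2):+1/..X/O../OXX
[X.X/O../OX.] O move#2: (0,1):-1/XOX/O../OX.*, (1,1):-1/X.X/OO./OX., (1,2):-1/X.X/O.O/OX., (2,2):-1/X.X/O../OXO
[XOX/O../OX.] X move#3: (1,1):+1/XOX/OX./OX.*, (1,2):+1/XOX/O.X/OX., (2,2):+1/XOX/O../OXX
[XOX/OX./OX.] end (terminal -1, O#4); searched ..X/O../OX. to 5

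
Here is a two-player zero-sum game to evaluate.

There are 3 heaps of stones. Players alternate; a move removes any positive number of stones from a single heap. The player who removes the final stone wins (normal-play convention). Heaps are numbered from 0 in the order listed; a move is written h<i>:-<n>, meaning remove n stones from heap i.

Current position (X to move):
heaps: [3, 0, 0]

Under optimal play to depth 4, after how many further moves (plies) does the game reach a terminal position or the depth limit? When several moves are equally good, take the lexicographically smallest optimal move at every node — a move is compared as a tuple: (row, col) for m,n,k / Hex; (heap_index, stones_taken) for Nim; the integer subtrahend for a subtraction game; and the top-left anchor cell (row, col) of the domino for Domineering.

PV length from [(3,0,0)]: 1 ply

p1 X@[(3,0,0)]: h0:-1[(2,0,0)]-1 h0:-2[(1,0,0)]-1 h0:-3[(0,0,0)]+1*
p2 O@[(0,0,0)] terminal -1; root [(3,0,0)] d4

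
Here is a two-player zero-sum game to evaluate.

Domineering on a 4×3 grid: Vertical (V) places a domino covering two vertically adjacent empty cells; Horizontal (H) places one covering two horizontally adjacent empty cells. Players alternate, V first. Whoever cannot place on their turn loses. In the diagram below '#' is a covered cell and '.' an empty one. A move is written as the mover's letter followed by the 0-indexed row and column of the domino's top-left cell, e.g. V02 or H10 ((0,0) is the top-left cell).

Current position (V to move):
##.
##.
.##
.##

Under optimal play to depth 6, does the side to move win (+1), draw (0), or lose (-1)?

ply 1, V at ##./##./.##/.## | V02=+1→###/###/.##/.##*; V20=+1→##./##./###/###
ply 2: ###/###/.##/.## is terminal -1 (H); from ##./##./.##/.## depth 6

value(##./##./.##/.##, V) = +1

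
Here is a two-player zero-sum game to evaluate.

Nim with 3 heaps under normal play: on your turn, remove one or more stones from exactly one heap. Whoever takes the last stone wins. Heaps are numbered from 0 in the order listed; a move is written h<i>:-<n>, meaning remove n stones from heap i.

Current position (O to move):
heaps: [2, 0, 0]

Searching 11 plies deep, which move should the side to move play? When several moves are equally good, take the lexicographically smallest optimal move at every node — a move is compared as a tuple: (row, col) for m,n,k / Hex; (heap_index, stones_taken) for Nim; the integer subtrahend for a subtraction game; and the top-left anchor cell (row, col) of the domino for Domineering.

p1 O@[(2,0,0)]: h0:-1[(1,0,0)]-1 h0:-2[(0,0,0)]+1*
p2 X@[(0,0,0)] terminal -1; root [(2,0,0)] d11

O's best at [(2,0,0)]: h0:-2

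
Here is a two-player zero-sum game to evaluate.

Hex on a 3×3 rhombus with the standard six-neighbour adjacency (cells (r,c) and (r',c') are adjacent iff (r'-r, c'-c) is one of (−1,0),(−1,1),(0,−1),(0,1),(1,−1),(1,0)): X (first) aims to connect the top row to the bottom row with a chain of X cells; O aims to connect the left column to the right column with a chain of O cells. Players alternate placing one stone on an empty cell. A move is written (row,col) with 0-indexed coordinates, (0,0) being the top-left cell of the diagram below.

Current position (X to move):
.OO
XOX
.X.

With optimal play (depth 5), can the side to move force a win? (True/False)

X winning at [.OO/XOX/.X.]: False

[.OO/XOX/.X.] X move#1: (0,0):-1/XOO/XOX/.X.*, (2,0):-1/.OO/XOX/XX., (2,2):-1/.OO/XOX/.XX
[XOO/XOX/.X.] O move#2: (2,0):+1/XOO/XOX/OX.*, (2,2):-1/XOO/XOX/.XO
[XOO/XOX/OX.] end (terminal -1, X#3); searched .OO/XOX/.X. to 5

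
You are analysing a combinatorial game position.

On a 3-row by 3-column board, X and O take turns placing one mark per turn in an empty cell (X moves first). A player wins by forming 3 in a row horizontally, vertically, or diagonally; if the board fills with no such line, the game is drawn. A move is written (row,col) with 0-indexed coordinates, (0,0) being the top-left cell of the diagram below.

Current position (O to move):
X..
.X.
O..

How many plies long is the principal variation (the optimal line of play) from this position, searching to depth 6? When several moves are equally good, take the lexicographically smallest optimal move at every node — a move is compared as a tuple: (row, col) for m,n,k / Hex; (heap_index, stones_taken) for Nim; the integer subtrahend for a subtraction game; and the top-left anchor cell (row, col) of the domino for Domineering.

PV length from [X../.X./O..]: 6 plies

ply 1, O at X../.X./O.. | (0,1)=-1→XO./.X./O..; (0,2)=-1→X.O/.X./O..; (1,0)=-1→X../OX./O..; (1,2)=-1→X../.XO/O..; (2,1)=-1→X../.X./OO.; (2,2)=+0→X../.X./O.O*
ply 2, X at X../.X./O.O | (0,1)=-1→XX./.X./O.O; (0,2)=-1→X.X/.X./O.O; (1,0)=-1→X../XX./O.O; (1,2)=-1→X../.XX/O.O; (2,1)=+0→X../.X./OXO*
ply 3, O at X../.X./OXO | (0,1)=+0→XO./.X./OXO*; (0,2)=-1→X.O/.X./OXO; (1,0)=-1→X../OX./OXO; (1,2)=-1→X../.XO/OXO
ply 4, X at XO./.X./OXO | (0,2)=+0→XOX/.X./OXO*; (1,0)=+0→XO./XX./OXO; (1,2)=+0→XO./.XX/OXO
ply 5, O at XOX/.X./OXO | (1,0)=+0→XOX/OX./OXO*; (1,2)=+0→XOX/.XO/OXO
ply 6, X at XOX/OX./OXO | (1,2)=+0→XOX/OXX/OXO*
ply 7: XOX/OXX/OXO is terminal +0 (O); from X../.X./O.. depth 6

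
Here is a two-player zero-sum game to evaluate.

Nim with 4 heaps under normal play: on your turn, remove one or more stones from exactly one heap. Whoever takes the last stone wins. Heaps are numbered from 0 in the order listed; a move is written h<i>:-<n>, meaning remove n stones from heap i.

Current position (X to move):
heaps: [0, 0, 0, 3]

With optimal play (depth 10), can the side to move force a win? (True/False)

ply 1, X at (0,0,0,3) | h3:-1=-1→(0,0,0,2); h3:-2=-1→(0,0,0,1); h3:-3=+1→(0,0,0,0)*
ply 2: (0,0,0,0) is terminal -1 (O); from (0,0,0,3) depth 10

X winning at [(0,0,0,3)]: True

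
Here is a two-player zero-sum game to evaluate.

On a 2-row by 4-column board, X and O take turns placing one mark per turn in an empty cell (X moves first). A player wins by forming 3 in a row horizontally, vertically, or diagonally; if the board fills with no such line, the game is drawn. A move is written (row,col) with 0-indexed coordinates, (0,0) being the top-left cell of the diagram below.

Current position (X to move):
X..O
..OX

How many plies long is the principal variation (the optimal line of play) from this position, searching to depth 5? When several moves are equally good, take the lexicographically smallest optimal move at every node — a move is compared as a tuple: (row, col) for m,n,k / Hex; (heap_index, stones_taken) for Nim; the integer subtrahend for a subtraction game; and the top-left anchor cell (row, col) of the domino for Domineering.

PV length from [X..O/..OX]: 4 plies

p1 X@[X..O/..OX]: (0,1)[XX.O/..OX]+0* (0,2)[X.XO/..OX]+0 (1,0)[X..O/X.OX]+0 (1,1)[X..O/.XOX]+0
p2 O@[XX.O/..OX]: (0,2)[XXOO/..OX]+0* (1,0)[XX.O/O.OX]-1 (1,1)[XX.O/.OOX]-1
p3 X@[XXOO/..OX]: (1,0)[XXOO/X.OX]+0* (1,1)[XXOO/.XOX]+0
p4 O@[XXOO/X.OX]: (1,1)[XXOO/XOOX]+0*
p5 X@[XXOO/XOOX] terminal +0; root [X..O/..OX] d5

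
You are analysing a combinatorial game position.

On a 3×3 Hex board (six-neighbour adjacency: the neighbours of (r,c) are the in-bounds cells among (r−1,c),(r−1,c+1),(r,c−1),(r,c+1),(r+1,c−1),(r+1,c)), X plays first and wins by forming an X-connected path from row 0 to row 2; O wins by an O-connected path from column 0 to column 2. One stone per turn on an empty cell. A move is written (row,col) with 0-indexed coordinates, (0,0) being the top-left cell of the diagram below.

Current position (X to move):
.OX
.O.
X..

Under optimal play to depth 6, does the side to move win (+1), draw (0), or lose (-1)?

value(.OX/.O./X.., X) = +1

p1 X@[.OX/.O./X..]: (0,0)[XOX/.O./X..]+1* (1,0)[.OX/XO./X..]+1 (1,2)[.OX/.OX/X..]+1 (2,1)[.OX/.O./XX.]-1 (2,2)[.OX/.O./X.X]-1
p2 O@[XOX/.O./X..]: (1,0)[XOX/OO./X..]-1* (1,2)[XOX/.OO/X..]-1 (2,1)[XOX/.O./XO.]-1 (2,2)[XOX/.O./X.O]-1
p3 X@[XOX/OO./X..]: (1,2)[XOX/OOX/X..]+1* (2,1)[XOX/OO./XX.]-1 (2,2)[XOX/OO./X.X]-1
p4 O@[XOX/OOX/X..]: (2,1)[XOX/OOX/XO.]-1* (2,2)[XOX/OOX/X.O]-1
p5 X@[XOX/OOX/XO.]: (2,2)[XOX/OOX/XOX]+1*
p6 O@[XOX/OOX/XOX] terminal -1; root [.OX/.O./X..] d6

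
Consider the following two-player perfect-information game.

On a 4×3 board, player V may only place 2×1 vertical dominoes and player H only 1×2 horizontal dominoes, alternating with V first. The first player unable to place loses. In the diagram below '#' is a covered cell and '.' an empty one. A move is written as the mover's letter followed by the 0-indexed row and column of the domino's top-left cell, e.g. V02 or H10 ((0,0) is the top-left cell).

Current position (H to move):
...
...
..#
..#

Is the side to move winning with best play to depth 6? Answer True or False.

H winning at [.../.../..#/..#]: False

p1 H@[.../.../..#/..#]: H00[##./.../..#/..#]-1* H01[.##/.../..#/..#]-1 H10[.../##./..#/..#]-1 H11[.../.##/..#/..#]-1 H20[.../.../###/..#]-1 H30[.../.../..#/###]-1
p2 V@[##./.../..#/..#]: V02[###/..#/..#/..#]-1 V10[##./#../#.#/..#]+1* V11[##./.#./.##/..#]+1 V20[##./.../#.#/#.#]+1 V21[##./.../.##/.##]+1
p3 H@[##./#../#.#/..#]: H11[##./###/#.#/..#]-1* H30[##./#../#.#/###]-1
p4 V@[##./###/#.#/..#]: V21[##./###/###/.##]+1*
p5 H@[##./###/###/.##] terminal -1; root [.../.../..#/..#] d6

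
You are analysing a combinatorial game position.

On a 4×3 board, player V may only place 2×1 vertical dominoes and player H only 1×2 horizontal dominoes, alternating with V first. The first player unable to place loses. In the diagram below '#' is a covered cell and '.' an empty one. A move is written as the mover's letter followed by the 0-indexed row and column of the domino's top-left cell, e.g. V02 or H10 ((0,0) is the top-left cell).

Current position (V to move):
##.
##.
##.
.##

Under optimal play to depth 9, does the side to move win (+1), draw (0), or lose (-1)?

p1 V@[##./##./##./.##]: V02[###/###/##./.##]+1* V12[##./###/###/.##]+1
p2 H@[###/###/##./.##] terminal -1; root [##./##./##./.##] d9

value(##./##./##./.##, V) = +1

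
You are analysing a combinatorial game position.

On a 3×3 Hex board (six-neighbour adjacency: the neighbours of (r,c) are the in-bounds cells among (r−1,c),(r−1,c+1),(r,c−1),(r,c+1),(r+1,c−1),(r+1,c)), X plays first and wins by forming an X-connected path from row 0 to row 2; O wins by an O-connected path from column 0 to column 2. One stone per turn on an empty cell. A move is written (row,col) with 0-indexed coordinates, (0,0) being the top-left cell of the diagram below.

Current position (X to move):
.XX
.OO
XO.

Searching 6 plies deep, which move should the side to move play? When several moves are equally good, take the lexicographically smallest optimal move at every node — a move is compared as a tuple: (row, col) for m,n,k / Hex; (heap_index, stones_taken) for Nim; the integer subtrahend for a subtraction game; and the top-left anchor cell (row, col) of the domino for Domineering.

p1 X@[.XX/.OO/XO.]: (0,0)[XXX/.OO/XO.]-1 (1,0)[.XX/XOO/XO.]+1* (2,2)[.XX/.OO/XOX]-1
p2 O@[.XX/XOO/XO.] terminal -1; root [.XX/.OO/XO.] d6

X's best at [.XX/.OO/XO.]: (1,0)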